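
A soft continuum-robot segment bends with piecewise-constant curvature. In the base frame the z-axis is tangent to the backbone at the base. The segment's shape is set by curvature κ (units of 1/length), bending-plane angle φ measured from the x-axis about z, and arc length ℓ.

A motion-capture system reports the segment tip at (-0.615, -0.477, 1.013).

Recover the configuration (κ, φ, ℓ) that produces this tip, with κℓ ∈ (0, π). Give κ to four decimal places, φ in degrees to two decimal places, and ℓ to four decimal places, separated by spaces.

ρ = √(x²+y²) = √(-0.615² + -0.477²) = 0.77830
φ = atan2(y, x) mod 360° = atan2(-0.477, -0.615) = 217.7975°
|p|² = ρ² + z² = 0.77830² + 1.013² = 1.63192
κ = 2ρ / |p|² = 2×0.77830 / 1.63192 = 0.95385
θ = 2·atan2(ρ, z) = 2·atan2(0.77830, 1.013) = 1.31024 rad
ℓ = θ/κ = 1.31024/0.95385 = 1.37364

0.9538 217.80 1.3736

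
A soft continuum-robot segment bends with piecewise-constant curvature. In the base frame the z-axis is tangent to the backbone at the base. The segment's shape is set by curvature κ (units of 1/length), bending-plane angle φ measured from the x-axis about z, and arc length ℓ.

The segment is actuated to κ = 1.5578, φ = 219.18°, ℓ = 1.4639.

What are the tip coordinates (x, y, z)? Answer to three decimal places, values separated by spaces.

-0.822 -0.670 0.487

θ = κ·ℓ = 1.5578 × 1.4639 = 2.28046 rad
ρ = (1 − cos θ)/κ = (1 − -0.65158)/1.5578 = 1.06020
z = sin θ / κ = 0.75858/1.5578 = 0.48696
x = ρ cos φ = 1.06020 × cos(219.18°) = -0.82183
y = ρ sin φ = 1.06020 × sin(219.18°) = -0.66979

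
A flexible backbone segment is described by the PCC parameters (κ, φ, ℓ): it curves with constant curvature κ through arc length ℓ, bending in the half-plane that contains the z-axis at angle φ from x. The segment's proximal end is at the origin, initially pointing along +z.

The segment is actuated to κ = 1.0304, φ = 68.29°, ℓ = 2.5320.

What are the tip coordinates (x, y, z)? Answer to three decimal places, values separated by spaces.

θ = κ·ℓ = 1.0304 × 2.5320 = 2.60897 rad
ρ = (1 − cos θ)/κ = (1 − -0.86148)/1.0304 = 1.80656
z = sin θ / κ = 0.50779/1.0304 = 0.49281
x = ρ cos φ = 1.80656 × cos(68.29°) = 0.66826
y = ρ sin φ = 1.80656 × sin(68.29°) = 1.67842

0.668 1.678 0.493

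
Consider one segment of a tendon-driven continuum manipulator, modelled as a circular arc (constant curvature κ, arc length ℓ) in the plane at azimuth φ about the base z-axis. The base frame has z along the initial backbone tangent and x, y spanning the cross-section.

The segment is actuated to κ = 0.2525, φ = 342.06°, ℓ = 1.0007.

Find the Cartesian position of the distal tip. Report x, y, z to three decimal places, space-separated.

0.120 -0.039 0.990

θ = κ·ℓ = 0.2525 × 1.0007 = 0.25268 rad
ρ = (1 − cos θ)/κ = (1 − 0.96825)/0.2525 = 0.12576
z = sin θ / κ = 0.25000/0.2525 = 0.99009
x = ρ cos φ = 0.12576 × cos(342.06°) = 0.11964
y = ρ sin φ = 0.12576 × sin(342.06°) = -0.03874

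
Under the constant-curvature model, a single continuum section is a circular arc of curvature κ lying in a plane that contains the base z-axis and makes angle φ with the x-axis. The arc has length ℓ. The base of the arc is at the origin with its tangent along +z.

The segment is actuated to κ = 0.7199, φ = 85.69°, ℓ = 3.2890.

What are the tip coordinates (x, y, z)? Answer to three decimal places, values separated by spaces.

0.179 2.376 0.971

θ = κ·ℓ = 0.7199 × 3.2890 = 2.36775 rad
ρ = (1 − cos θ)/κ = (1 − -0.71523)/0.7199 = 2.38260
z = sin θ / κ = 0.69889/0.7199 = 0.97081
x = ρ cos φ = 2.38260 × cos(85.69°) = 0.17906
y = ρ sin φ = 2.38260 × sin(85.69°) = 2.37586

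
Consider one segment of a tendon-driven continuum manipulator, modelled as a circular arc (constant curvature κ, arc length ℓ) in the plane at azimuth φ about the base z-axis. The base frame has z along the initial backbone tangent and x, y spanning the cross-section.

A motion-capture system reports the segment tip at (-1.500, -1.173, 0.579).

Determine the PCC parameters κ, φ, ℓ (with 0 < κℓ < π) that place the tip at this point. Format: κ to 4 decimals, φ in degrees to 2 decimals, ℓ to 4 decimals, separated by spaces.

ρ = √(x²+y²) = √(-1.500² + -1.173²) = 1.90419
φ = atan2(y, x) mod 360° = atan2(-1.173, -1.500) = 218.0254°
|p|² = ρ² + z² = 1.90419² + 0.579² = 3.96117
κ = 2ρ / |p|² = 2×1.90419 / 3.96117 = 0.96143
θ = 2·atan2(ρ, z) = 2·atan2(1.90419, 0.579) = 2.55123 rad
ℓ = θ/κ = 2.55123/0.96143 = 2.65358

0.9614 218.03 2.6536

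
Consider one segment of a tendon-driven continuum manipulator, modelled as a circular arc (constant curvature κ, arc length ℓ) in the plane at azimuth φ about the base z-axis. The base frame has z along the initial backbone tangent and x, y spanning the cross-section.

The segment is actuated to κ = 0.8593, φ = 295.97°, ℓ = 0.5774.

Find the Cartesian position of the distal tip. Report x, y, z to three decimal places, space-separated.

θ = κ·ℓ = 0.8593 × 0.5774 = 0.49616 rad
ρ = (1 − cos θ)/κ = (1 − 0.87942)/0.8593 = 0.14033
z = sin θ / κ = 0.47605/0.8593 = 0.55400
x = ρ cos φ = 0.14033 × cos(295.97°) = 0.06145
y = ρ sin φ = 0.14033 × sin(295.97°) = -0.12616

0.061 -0.126 0.554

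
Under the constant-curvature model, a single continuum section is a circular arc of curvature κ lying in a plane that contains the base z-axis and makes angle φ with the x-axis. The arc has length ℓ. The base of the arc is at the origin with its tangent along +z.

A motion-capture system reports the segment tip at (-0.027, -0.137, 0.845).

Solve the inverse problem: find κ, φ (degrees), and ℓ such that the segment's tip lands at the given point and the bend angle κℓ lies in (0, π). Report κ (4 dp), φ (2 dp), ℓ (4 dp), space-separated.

ρ = √(x²+y²) = √(-0.027² + -0.137²) = 0.13964
φ = atan2(y, x) mod 360° = atan2(-0.137, -0.027) = 258.8510°
|p|² = ρ² + z² = 0.13964² + 0.845² = 0.73352
κ = 2ρ / |p|² = 2×0.13964 / 0.73352 = 0.38072
θ = 2·atan2(ρ, z) = 2·atan2(0.13964, 0.845) = 0.32754 rad
ℓ = θ/κ = 0.32754/0.38072 = 0.86030

0.3807 258.85 0.8603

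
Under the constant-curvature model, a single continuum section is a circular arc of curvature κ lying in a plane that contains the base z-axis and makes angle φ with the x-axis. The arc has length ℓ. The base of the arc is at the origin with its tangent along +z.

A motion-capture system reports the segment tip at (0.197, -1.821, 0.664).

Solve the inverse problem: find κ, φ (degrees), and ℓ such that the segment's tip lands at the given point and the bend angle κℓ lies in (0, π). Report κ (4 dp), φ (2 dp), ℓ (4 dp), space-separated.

ρ = √(x²+y²) = √(0.197² + -1.821²) = 1.83162
φ = atan2(y, x) mod 360° = atan2(-1.821, 0.197) = 276.1744°
|p|² = ρ² + z² = 1.83162² + 0.664² = 3.79575
κ = 2ρ / |p|² = 2×1.83162 / 3.79575 = 0.96509
θ = 2·atan2(ρ, z) = 2·atan2(1.83162, 0.664) = 2.44602 rad
ℓ = θ/κ = 2.44602/0.96509 = 2.53449

0.9651 276.17 2.5345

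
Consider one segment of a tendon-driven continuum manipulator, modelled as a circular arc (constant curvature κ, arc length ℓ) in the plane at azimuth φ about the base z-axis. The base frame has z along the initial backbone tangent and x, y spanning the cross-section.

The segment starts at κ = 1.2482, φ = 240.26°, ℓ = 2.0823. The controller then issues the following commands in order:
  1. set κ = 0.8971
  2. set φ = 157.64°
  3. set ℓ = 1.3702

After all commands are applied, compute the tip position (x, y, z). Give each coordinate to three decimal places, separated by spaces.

-0.686 0.282 1.050

initial: κ=1.2482, φ=240.26°, ℓ=2.0823
cmd 1: set κ=0.8971 → (κ,φ,ℓ)=(0.8971,240.26°,2.0823) → tip=(-0.7149,-1.2514,1.0658)
cmd 2: set φ=157.64° → (κ,φ,ℓ)=(0.8971,157.64°,2.0823) → tip=(-1.3328,0.5483,1.0658)
cmd 3: set ℓ=1.3702 → (κ,φ,ℓ)=(0.8971,157.64°,1.3702) → tip=(-0.6856,0.2820,1.0503)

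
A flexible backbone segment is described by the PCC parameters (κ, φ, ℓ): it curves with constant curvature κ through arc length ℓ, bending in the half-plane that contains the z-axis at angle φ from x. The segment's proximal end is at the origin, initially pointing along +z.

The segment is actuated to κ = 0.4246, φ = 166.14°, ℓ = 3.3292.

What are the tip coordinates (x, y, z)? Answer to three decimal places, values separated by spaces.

-1.929 0.476 2.326

θ = κ·ℓ = 0.4246 × 3.3292 = 1.41358 rad
ρ = (1 − cos θ)/κ = (1 − 0.15657)/0.4246 = 1.98641
z = sin θ / κ = 0.98767/0.4246 = 2.32611
x = ρ cos φ = 1.98641 × cos(166.14°) = -1.92857
y = ρ sin φ = 1.98641 × sin(166.14°) = 0.47584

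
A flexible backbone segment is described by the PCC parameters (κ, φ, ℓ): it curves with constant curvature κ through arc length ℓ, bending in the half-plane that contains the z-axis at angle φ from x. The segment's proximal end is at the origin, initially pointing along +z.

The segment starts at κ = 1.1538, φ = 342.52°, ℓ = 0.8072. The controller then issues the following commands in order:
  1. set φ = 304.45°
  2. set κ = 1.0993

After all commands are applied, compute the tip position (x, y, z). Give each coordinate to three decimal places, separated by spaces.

0.190 -0.276 0.705

initial: κ=1.1538, φ=342.52°, ℓ=0.8072
cmd 1: set φ=304.45° → (κ,φ,ℓ)=(1.1538,304.45°,0.8072) → tip=(0.1977,-0.2882,0.6955)
cmd 2: set κ=1.0993 → (κ,φ,ℓ)=(1.0993,304.45°,0.8072) → tip=(0.1896,-0.2764,0.7054)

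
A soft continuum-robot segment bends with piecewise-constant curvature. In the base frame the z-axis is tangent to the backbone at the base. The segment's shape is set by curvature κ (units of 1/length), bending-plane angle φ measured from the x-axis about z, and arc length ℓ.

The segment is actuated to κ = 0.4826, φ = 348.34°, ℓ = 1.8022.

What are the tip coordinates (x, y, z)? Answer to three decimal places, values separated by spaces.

0.720 -0.149 1.583

θ = κ·ℓ = 0.4826 × 1.8022 = 0.86974 rad
ρ = (1 − cos θ)/κ = (1 − 0.64502)/0.4826 = 0.73555
z = sin θ / κ = 0.76416/0.4826 = 1.58343
x = ρ cos φ = 0.73555 × cos(348.34°) = 0.72037
y = ρ sin φ = 0.73555 × sin(348.34°) = -0.14866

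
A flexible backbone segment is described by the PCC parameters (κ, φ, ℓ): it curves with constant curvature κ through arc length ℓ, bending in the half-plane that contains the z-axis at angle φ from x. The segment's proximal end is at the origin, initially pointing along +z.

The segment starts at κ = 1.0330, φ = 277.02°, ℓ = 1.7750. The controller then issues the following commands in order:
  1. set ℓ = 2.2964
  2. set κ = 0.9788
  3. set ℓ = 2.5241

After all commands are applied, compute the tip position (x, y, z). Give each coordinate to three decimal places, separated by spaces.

0.223 -1.808 0.635

initial: κ=1.0330, φ=277.02°, ℓ=1.7750
cmd 1: set ℓ=2.2964 → (κ,φ,ℓ)=(1.0330,277.02°,2.2964) → tip=(0.2033,-1.6510,0.6735)
cmd 2: set κ=0.9788 → (κ,φ,ℓ)=(0.9788,277.02°,2.2964) → tip=(0.2031,-1.6492,0.7964)
cmd 3: set ℓ=2.5241 → (κ,φ,ℓ)=(0.9788,277.02°,2.5241) → tip=(0.2227,-1.8082,0.6352)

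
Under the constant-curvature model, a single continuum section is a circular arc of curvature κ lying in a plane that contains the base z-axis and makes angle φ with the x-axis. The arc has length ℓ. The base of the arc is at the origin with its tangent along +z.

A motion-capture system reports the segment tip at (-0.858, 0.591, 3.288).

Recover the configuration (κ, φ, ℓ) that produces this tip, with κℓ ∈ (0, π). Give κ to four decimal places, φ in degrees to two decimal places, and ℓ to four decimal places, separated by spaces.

ρ = √(x²+y²) = √(-0.858² + 0.591²) = 1.04185
φ = atan2(y, x) mod 360° = atan2(0.591, -0.858) = 145.4405°
|p|² = ρ² + z² = 1.04185² + 3.288² = 11.89639
κ = 2ρ / |p|² = 2×1.04185 / 11.89639 = 0.17515
θ = 2·atan2(ρ, z) = 2·atan2(1.04185, 3.288) = 0.61371 rad
ℓ = θ/κ = 0.61371/0.17515 = 3.50384

0.1752 145.44 3.5038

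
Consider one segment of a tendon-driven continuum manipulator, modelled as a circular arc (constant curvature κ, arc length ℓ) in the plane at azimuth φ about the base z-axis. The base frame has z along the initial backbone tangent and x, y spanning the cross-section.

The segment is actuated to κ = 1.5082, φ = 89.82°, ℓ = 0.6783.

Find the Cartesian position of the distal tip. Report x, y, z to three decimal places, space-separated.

θ = κ·ℓ = 1.5082 × 0.6783 = 1.02301 rad
ρ = (1 − cos θ)/κ = (1 − 0.52080)/1.5082 = 0.31773
z = sin θ / κ = 0.85368/1.5082 = 0.56603
x = ρ cos φ = 0.31773 × cos(89.82°) = 0.00100
y = ρ sin φ = 0.31773 × sin(89.82°) = 0.31773

0.001 0.318 0.566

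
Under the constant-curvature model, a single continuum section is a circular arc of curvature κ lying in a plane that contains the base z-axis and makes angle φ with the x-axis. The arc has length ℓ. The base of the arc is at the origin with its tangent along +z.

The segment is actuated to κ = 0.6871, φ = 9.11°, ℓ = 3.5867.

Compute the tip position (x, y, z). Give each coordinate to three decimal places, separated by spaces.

2.557 0.410 0.912

θ = κ·ℓ = 0.6871 × 3.5867 = 2.46442 rad
ρ = (1 − cos θ)/κ = (1 − -0.77935)/0.6871 = 2.58965
z = sin θ / κ = 0.62659/0.6871 = 0.91194
x = ρ cos φ = 2.58965 × cos(9.11°) = 2.55698
y = ρ sin φ = 2.58965 × sin(9.11°) = 0.41002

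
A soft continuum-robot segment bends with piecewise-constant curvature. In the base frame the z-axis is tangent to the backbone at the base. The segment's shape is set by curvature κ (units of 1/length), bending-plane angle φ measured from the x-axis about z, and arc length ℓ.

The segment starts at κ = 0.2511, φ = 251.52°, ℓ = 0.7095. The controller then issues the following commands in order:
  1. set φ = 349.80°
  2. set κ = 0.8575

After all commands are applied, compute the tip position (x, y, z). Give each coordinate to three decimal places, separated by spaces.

initial: κ=0.2511, φ=251.52°, ℓ=0.7095
cmd 1: set φ=349.80° → (κ,φ,ℓ)=(0.2511,349.80°,0.7095) → tip=(0.0620,-0.0112,0.7058)
cmd 2: set κ=0.8575 → (κ,φ,ℓ)=(0.8575,349.80°,0.7095) → tip=(0.2059,-0.0371,0.6665)

0.206 -0.037 0.667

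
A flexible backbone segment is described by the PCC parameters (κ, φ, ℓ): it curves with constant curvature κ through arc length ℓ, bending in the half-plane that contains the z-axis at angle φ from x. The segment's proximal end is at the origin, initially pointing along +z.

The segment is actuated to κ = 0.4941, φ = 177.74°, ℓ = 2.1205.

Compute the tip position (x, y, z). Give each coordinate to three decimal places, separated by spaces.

-1.012 0.040 1.753

θ = κ·ℓ = 0.4941 × 2.1205 = 1.04774 rad
ρ = (1 − cos θ)/κ = (1 − 0.49953)/0.4941 = 1.01289
z = sin θ / κ = 0.86630/0.4941 = 1.75328
x = ρ cos φ = 1.01289 × cos(177.74°) = -1.01210
y = ρ sin φ = 1.01289 × sin(177.74°) = 0.03994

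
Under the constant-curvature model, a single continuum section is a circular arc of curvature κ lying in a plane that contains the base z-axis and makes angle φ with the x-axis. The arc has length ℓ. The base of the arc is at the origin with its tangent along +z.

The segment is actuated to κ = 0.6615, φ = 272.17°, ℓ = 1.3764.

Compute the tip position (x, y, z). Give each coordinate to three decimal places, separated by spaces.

θ = κ·ℓ = 0.6615 × 1.3764 = 0.91049 rad
ρ = (1 − cos θ)/κ = (1 − 0.61336)/0.6615 = 0.58449
z = sin θ / κ = 0.78980/0.6615 = 1.19396
x = ρ cos φ = 0.58449 × cos(272.17°) = 0.02213
y = ρ sin φ = 0.58449 × sin(272.17°) = -0.58407

0.022 -0.584 1.194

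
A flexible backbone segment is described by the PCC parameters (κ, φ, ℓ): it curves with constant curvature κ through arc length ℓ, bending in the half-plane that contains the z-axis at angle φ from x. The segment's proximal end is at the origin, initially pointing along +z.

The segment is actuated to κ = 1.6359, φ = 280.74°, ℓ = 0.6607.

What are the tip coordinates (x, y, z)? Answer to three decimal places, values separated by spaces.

0.060 -0.318 0.539

θ = κ·ℓ = 1.6359 × 0.6607 = 1.08084 rad
ρ = (1 − cos θ)/κ = (1 − 0.47059)/1.6359 = 0.32362
z = sin θ / κ = 0.88235/1.6359 = 0.53937
x = ρ cos φ = 0.32362 × cos(280.74°) = 0.06031
y = ρ sin φ = 0.32362 × sin(280.74°) = -0.31795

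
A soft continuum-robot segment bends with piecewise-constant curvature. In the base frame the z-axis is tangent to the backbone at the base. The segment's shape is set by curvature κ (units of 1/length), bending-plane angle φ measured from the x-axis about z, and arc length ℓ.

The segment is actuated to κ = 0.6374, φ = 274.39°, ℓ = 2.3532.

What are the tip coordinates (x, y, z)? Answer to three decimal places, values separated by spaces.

0.112 -1.454 1.565

θ = κ·ℓ = 0.6374 × 2.3532 = 1.49993 rad
ρ = (1 − cos θ)/κ = (1 − 0.07081)/0.6374 = 1.45779
z = sin θ / κ = 0.99749/0.6374 = 1.56494
x = ρ cos φ = 1.45779 × cos(274.39°) = 0.11159
y = ρ sin φ = 1.45779 × sin(274.39°) = -1.45351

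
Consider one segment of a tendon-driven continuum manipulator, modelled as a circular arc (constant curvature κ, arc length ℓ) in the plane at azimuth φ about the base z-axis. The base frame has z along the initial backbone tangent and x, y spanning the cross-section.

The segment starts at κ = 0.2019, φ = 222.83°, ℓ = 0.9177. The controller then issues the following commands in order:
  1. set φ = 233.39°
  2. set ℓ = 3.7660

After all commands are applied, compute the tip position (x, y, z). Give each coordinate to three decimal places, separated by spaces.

-0.813 -1.095 3.413

initial: κ=0.2019, φ=222.83°, ℓ=0.9177
cmd 1: set φ=233.39° → (κ,φ,ℓ)=(0.2019,233.39°,0.9177) → tip=(-0.0506,-0.0680,0.9125)
cmd 2: set ℓ=3.7660 → (κ,φ,ℓ)=(0.2019,233.39°,3.7660) → tip=(-0.8135,-1.0950,3.4135)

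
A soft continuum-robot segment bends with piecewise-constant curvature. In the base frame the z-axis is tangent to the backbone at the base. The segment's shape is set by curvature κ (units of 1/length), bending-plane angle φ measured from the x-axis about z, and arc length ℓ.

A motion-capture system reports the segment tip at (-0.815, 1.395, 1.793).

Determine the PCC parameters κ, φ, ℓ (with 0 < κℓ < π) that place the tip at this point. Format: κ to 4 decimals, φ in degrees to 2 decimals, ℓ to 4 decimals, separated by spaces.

ρ = √(x²+y²) = √(-0.815² + 1.395²) = 1.61563
φ = atan2(y, x) mod 360° = atan2(1.395, -0.815) = 120.2947°
|p|² = ρ² + z² = 1.61563² + 1.793² = 5.82510
κ = 2ρ / |p|² = 2×1.61563 / 5.82510 = 0.55471
θ = 2·atan2(ρ, z) = 2·atan2(1.61563, 1.793) = 1.46682 rad
ℓ = θ/κ = 1.46682/0.55471 = 2.64428

0.5547 120.29 2.6443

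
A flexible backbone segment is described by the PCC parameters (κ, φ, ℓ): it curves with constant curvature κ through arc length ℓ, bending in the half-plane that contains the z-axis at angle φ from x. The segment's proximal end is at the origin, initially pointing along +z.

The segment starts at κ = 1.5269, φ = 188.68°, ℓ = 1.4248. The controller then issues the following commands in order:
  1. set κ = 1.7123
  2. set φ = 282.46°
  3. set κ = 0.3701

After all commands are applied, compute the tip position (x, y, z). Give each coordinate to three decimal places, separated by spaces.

0.079 -0.358 1.360

initial: κ=1.5269, φ=188.68°, ℓ=1.4248
cmd 1: set κ=1.7123 → (κ,φ,ℓ)=(1.7123,188.68°,1.4248) → tip=(-1.0182,-0.1554,0.3771)
cmd 2: set φ=282.46° → (κ,φ,ℓ)=(1.7123,282.46°,1.4248) → tip=(0.2222,-1.0057,0.3771)
cmd 3: set κ=0.3701 → (κ,φ,ℓ)=(0.3701,282.46°,1.4248) → tip=(0.0792,-0.3584,1.3597)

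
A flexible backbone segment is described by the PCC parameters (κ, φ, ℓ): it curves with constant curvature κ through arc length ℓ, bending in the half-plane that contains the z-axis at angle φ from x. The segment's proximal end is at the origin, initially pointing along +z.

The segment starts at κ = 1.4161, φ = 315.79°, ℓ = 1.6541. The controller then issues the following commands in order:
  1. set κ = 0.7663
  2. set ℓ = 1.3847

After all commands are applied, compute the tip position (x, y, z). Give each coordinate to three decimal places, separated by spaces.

0.479 -0.466 1.139

initial: κ=1.4161, φ=315.79°, ℓ=1.6541
cmd 1: set κ=0.7663 → (κ,φ,ℓ)=(0.7663,315.79°,1.6541) → tip=(0.6561,-0.6382,1.2454)
cmd 2: set ℓ=1.3847 → (κ,φ,ℓ)=(0.7663,315.79°,1.3847) → tip=(0.4790,-0.4660,1.1391)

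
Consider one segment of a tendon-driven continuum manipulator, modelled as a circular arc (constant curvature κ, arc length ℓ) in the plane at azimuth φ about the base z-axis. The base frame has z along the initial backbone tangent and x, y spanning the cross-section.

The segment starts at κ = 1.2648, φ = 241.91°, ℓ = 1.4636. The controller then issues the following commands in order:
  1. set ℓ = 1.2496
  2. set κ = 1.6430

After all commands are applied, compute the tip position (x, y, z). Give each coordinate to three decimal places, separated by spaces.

-0.420 -0.786 0.539

initial: κ=1.2648, φ=241.91°, ℓ=1.4636
cmd 1: set ℓ=1.2496 → (κ,φ,ℓ)=(1.2648,241.91°,1.2496) → tip=(-0.3759,-0.7043,0.7906)
cmd 2: set κ=1.6430 → (κ,φ,ℓ)=(1.6430,241.91°,1.2496) → tip=(-0.4195,-0.7860,0.5392)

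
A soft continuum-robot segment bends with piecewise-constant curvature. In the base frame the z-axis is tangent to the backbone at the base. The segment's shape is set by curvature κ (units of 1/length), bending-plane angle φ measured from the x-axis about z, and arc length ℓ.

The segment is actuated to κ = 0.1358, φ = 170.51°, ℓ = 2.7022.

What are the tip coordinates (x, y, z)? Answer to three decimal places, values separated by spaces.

-0.484 0.081 2.642

θ = κ·ℓ = 0.1358 × 2.7022 = 0.36696 rad
ρ = (1 − cos θ)/κ = (1 − 0.93342)/0.1358 = 0.49026
z = sin θ / κ = 0.35878/0.1358 = 2.64196
x = ρ cos φ = 0.49026 × cos(170.51°) = -0.48355
y = ρ sin φ = 0.49026 × sin(170.51°) = 0.08083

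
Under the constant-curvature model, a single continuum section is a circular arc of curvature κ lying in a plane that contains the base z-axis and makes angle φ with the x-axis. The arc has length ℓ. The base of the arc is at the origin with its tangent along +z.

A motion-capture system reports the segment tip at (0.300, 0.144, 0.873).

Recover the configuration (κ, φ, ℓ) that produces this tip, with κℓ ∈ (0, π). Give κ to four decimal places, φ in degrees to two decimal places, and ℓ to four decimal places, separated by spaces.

0.7625 25.64 0.9552

ρ = √(x²+y²) = √(0.300² + 0.144²) = 0.33277
φ = atan2(y, x) mod 360° = atan2(0.144, 0.300) = 25.6410°
|p|² = ρ² + z² = 0.33277² + 0.873² = 0.87286
κ = 2ρ / |p|² = 2×0.33277 / 0.87286 = 0.76248
θ = 2·atan2(ρ, z) = 2·atan2(0.33277, 0.873) = 0.72836 rad
ℓ = θ/κ = 0.72836/0.76248 = 0.95525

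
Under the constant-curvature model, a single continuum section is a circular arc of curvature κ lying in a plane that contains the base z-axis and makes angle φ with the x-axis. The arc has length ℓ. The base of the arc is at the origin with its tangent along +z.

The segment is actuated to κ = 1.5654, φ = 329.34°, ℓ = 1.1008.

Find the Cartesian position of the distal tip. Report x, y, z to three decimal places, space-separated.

θ = κ·ℓ = 1.5654 × 1.1008 = 1.72319 rad
ρ = (1 − cos θ)/κ = (1 − -0.15181)/1.5654 = 0.73579
z = sin θ / κ = 0.98841/1.5654 = 0.63141
x = ρ cos φ = 0.73579 × cos(329.34°) = 0.63293
y = ρ sin φ = 0.73579 × sin(329.34°) = -0.37521

0.633 -0.375 0.631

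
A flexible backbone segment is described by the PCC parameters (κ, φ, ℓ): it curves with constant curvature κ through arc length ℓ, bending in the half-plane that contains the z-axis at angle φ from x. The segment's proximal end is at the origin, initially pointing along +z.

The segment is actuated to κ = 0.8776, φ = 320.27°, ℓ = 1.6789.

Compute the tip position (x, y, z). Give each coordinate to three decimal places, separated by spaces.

θ = κ·ℓ = 0.8776 × 1.6789 = 1.47340 rad
ρ = (1 − cos θ)/κ = (1 − 0.09724)/0.8776 = 1.02867
z = sin θ / κ = 0.99526/0.8776 = 1.13407
x = ρ cos φ = 1.02867 × cos(320.27°) = 0.79111
y = ρ sin φ = 1.02867 × sin(320.27°) = -0.65750

0.791 -0.657 1.134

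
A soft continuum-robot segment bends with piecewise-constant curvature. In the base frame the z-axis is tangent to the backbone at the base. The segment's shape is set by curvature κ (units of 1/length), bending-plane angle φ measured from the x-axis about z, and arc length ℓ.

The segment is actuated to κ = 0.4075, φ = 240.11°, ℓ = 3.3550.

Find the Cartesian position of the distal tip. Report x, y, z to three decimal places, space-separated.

-0.976 -1.697 2.403

θ = κ·ℓ = 0.4075 × 3.3550 = 1.36716 rad
ρ = (1 − cos θ)/κ = (1 − 0.20223)/0.4075 = 1.95772
z = sin θ / κ = 0.97934/0.4075 = 2.40328
x = ρ cos φ = 1.95772 × cos(240.11°) = -0.97560
y = ρ sin φ = 1.95772 × sin(240.11°) = -1.69731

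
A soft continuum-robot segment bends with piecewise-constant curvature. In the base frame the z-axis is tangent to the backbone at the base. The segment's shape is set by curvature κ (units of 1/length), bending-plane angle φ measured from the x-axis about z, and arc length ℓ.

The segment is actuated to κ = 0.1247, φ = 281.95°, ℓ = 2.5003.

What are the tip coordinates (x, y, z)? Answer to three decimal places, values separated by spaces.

θ = κ·ℓ = 0.1247 × 2.5003 = 0.31179 rad
ρ = (1 − cos θ)/κ = (1 − 0.95179)/0.1247 = 0.38663
z = sin θ / κ = 0.30676/0.1247 = 2.45999
x = ρ cos φ = 0.38663 × cos(281.95°) = 0.08006
y = ρ sin φ = 0.38663 × sin(281.95°) = -0.37825

0.080 -0.378 2.460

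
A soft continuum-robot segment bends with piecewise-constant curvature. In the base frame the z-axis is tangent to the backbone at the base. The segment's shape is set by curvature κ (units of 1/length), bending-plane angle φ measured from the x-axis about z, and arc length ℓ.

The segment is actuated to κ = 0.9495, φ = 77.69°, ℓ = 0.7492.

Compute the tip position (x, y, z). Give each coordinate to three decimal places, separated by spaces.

0.054 0.250 0.688

θ = κ·ℓ = 0.9495 × 0.7492 = 0.71137 rad
ρ = (1 − cos θ)/κ = (1 − 0.75747)/0.9495 = 0.25543
z = sin θ / κ = 0.65287/0.9495 = 0.68759
x = ρ cos φ = 0.25543 × cos(77.69°) = 0.05446
y = ρ sin φ = 0.25543 × sin(77.69°) = 0.24956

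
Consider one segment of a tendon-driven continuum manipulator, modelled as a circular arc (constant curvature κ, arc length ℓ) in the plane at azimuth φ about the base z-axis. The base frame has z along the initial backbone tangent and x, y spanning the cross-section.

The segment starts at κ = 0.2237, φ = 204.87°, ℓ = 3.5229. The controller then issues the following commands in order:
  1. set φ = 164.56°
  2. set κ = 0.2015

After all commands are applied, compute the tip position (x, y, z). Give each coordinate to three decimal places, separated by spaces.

-1.155 0.319 3.234

initial: κ=0.2237, φ=204.87°, ℓ=3.5229
cmd 1: set φ=164.56° → (κ,φ,ℓ)=(0.2237,164.56°,3.5229) → tip=(-1.2702,0.3508,3.1694)
cmd 2: set κ=0.2015 → (κ,φ,ℓ)=(0.2015,164.56°,3.5229) → tip=(-1.1555,0.3191,3.2344)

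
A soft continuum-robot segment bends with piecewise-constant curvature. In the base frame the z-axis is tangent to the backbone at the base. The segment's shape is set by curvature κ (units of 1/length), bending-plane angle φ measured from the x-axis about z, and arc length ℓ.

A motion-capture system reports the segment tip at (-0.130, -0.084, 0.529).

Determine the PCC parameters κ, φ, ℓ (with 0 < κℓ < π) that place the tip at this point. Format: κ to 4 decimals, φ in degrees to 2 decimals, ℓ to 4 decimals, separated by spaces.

1.0190 212.87 0.5587

ρ = √(x²+y²) = √(-0.130² + -0.084²) = 0.15478
φ = atan2(y, x) mod 360° = atan2(-0.084, -0.130) = 212.8687°
|p|² = ρ² + z² = 0.15478² + 0.529² = 0.30380
κ = 2ρ / |p|² = 2×0.15478 / 0.30380 = 1.01895
θ = 2·atan2(ρ, z) = 2·atan2(0.15478, 0.529) = 0.56928 rad
ℓ = θ/κ = 0.56928/1.01895 = 0.55869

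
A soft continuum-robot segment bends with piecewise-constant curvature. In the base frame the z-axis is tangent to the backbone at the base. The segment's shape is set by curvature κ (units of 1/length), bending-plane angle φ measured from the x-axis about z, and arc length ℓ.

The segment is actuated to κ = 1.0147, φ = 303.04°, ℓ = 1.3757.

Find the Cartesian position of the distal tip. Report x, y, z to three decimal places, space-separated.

θ = κ·ℓ = 1.0147 × 1.3757 = 1.39592 rad
ρ = (1 − cos θ)/κ = (1 − 0.17398)/1.0147 = 0.81405
z = sin θ / κ = 0.98475/1.0147 = 0.97048
x = ρ cos φ = 0.81405 × cos(303.04°) = 0.44384
y = ρ sin φ = 0.81405 × sin(303.04°) = -0.68241

0.444 -0.682 0.970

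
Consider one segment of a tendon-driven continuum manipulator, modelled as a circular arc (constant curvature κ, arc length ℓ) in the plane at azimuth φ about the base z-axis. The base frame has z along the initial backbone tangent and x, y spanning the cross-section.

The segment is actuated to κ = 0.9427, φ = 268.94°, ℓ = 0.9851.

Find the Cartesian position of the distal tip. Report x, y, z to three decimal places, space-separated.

θ = κ·ℓ = 0.9427 × 0.9851 = 0.92865 rad
ρ = (1 − cos θ)/κ = (1 − 0.59891)/0.9427 = 0.42547
z = sin θ / κ = 0.80081/0.9427 = 0.84949
x = ρ cos φ = 0.42547 × cos(268.94°) = -0.00787
y = ρ sin φ = 0.42547 × sin(268.94°) = -0.42539

-0.008 -0.425 0.849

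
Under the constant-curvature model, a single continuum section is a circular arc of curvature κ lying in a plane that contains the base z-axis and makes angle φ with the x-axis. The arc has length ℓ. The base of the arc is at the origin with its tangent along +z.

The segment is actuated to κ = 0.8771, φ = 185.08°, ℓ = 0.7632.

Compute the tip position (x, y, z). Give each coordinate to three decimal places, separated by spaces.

-0.245 -0.022 0.707

θ = κ·ℓ = 0.8771 × 0.7632 = 0.66940 rad
ρ = (1 − cos θ)/κ = (1 − 0.78419)/0.8771 = 0.24605
z = sin θ / κ = 0.62052/0.8771 = 0.70747
x = ρ cos φ = 0.24605 × cos(185.08°) = -0.24508
y = ρ sin φ = 0.24605 × sin(185.08°) = -0.02179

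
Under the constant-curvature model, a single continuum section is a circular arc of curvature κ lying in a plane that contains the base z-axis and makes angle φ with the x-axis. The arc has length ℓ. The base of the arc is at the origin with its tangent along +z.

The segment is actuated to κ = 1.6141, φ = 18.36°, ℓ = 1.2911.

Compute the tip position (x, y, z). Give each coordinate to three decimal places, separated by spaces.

0.877 0.291 0.540

θ = κ·ℓ = 1.6141 × 1.2911 = 2.08396 rad
ρ = (1 − cos θ)/κ = (1 − -0.49094)/1.6141 = 0.92370
z = sin θ / κ = 0.87119/1.6141 = 0.53974
x = ρ cos φ = 0.92370 × cos(18.36°) = 0.87668
y = ρ sin φ = 0.92370 × sin(18.36°) = 0.29095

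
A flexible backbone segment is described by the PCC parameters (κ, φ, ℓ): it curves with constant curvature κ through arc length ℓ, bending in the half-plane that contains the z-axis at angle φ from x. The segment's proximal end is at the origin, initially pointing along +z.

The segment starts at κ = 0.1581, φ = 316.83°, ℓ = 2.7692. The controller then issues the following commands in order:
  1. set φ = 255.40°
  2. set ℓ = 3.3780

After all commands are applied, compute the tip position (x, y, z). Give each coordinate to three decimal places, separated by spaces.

initial: κ=0.1581, φ=316.83°, ℓ=2.7692
cmd 1: set φ=255.40° → (κ,φ,ℓ)=(0.1581,255.40°,2.7692) → tip=(-0.1504,-0.5773,2.6816)
cmd 2: set ℓ=3.3780 → (κ,φ,ℓ)=(0.1581,255.40°,3.3780) → tip=(-0.2220,-0.8524,3.2197)

-0.222 -0.852 3.220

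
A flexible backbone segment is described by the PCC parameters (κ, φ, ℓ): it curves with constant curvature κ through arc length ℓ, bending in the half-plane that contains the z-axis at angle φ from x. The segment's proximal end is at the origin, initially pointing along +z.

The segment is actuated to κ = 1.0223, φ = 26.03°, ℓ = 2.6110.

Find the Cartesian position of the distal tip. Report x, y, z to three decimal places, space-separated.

θ = κ·ℓ = 1.0223 × 2.6110 = 2.66923 rad
ρ = (1 − cos θ)/κ = (1 − -0.89049)/1.0223 = 1.84926
z = sin θ / κ = 0.45500/1.0223 = 0.44507
x = ρ cos φ = 1.84926 × cos(26.03°) = 1.66167
y = ρ sin φ = 1.84926 × sin(26.03°) = 0.81153

1.662 0.812 0.445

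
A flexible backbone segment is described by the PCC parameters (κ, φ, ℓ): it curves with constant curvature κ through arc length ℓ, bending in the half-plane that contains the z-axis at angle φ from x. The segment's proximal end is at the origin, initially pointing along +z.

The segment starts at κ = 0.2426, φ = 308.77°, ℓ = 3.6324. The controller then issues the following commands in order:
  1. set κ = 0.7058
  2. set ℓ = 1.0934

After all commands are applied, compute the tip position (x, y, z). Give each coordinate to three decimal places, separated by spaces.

initial: κ=0.2426, φ=308.77°, ℓ=3.6324
cmd 1: set κ=0.7058 → (κ,φ,ℓ)=(0.7058,308.77°,3.6324) → tip=(1.6304,-2.0300,0.7739)
cmd 2: set ℓ=1.0934 → (κ,φ,ℓ)=(0.7058,308.77°,1.0934) → tip=(0.2513,-0.3129,0.9881)

0.251 -0.313 0.988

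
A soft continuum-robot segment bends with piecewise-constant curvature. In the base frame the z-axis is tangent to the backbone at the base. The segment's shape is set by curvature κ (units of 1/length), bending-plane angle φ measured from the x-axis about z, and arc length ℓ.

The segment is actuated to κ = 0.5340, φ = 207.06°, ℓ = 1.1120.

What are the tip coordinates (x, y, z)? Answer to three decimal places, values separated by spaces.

-0.285 -0.146 1.048

θ = κ·ℓ = 0.5340 × 1.1120 = 0.59381 rad
ρ = (1 − cos θ)/κ = (1 − 0.82882)/0.5340 = 0.32057
z = sin θ / κ = 0.55952/0.5340 = 1.04779
x = ρ cos φ = 0.32057 × cos(207.06°) = -0.28548
y = ρ sin φ = 0.32057 × sin(207.06°) = -0.14583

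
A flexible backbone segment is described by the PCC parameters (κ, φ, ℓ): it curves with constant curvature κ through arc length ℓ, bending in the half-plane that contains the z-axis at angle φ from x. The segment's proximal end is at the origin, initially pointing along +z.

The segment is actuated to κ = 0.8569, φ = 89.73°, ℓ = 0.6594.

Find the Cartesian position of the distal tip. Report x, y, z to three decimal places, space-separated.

0.001 0.181 0.625

θ = κ·ℓ = 0.8569 × 0.6594 = 0.56504 rad
ρ = (1 − cos θ)/κ = (1 − 0.84457)/0.8569 = 0.18139
z = sin θ / κ = 0.53545/0.8569 = 0.62487
x = ρ cos φ = 0.18139 × cos(89.73°) = 0.00085
y = ρ sin φ = 0.18139 × sin(89.73°) = 0.18139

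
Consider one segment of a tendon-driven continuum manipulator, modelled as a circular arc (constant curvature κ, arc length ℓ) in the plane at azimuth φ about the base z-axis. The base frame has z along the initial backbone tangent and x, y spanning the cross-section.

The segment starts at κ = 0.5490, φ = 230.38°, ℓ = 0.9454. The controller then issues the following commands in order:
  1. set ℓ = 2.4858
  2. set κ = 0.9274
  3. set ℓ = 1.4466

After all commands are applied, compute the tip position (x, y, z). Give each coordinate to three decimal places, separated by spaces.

initial: κ=0.5490, φ=230.38°, ℓ=0.9454
cmd 1: set ℓ=2.4858 → (κ,φ,ℓ)=(0.5490,230.38°,2.4858) → tip=(-0.9239,-1.1160,1.7829)
cmd 2: set κ=0.9274 → (κ,φ,ℓ)=(0.9274,230.38°,2.4858) → tip=(-1.1485,-1.3873,0.8002)
cmd 3: set ℓ=1.4466 → (κ,φ,ℓ)=(0.9274,230.38°,1.4466) → tip=(-0.5314,-0.6419,1.0501)

-0.531 -0.642 1.050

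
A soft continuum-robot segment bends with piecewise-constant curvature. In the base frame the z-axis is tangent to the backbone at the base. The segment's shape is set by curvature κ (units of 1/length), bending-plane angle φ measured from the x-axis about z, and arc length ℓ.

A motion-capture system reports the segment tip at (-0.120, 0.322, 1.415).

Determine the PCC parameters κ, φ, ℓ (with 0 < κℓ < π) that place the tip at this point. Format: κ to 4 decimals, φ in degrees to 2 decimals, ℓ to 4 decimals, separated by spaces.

0.3241 110.44 1.4700

ρ = √(x²+y²) = √(-0.120² + 0.322²) = 0.34363
φ = atan2(y, x) mod 360° = atan2(0.322, -0.120) = 110.4390°
|p|² = ρ² + z² = 0.34363² + 1.415² = 2.12031
κ = 2ρ / |p|² = 2×0.34363 / 2.12031 = 0.32414
θ = 2·atan2(ρ, z) = 2·atan2(0.34363, 1.415) = 0.47648 rad
ℓ = θ/κ = 0.47648/0.32414 = 1.46999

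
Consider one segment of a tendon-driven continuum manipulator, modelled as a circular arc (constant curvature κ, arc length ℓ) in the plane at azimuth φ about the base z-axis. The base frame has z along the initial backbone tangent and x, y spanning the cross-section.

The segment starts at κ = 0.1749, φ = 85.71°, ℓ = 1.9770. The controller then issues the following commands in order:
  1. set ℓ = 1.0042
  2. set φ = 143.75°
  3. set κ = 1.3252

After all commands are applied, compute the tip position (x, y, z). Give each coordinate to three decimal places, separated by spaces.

-0.464 0.340 0.733

initial: κ=0.1749, φ=85.71°, ℓ=1.9770
cmd 1: set ℓ=1.0042 → (κ,φ,ℓ)=(0.1749,85.71°,1.0042) → tip=(0.0066,0.0877,0.9990)
cmd 2: set φ=143.75° → (κ,φ,ℓ)=(0.1749,143.75°,1.0042) → tip=(-0.0709,0.0520,0.9990)
cmd 3: set κ=1.3252 → (κ,φ,ℓ)=(1.3252,143.75°,1.0042) → tip=(-0.4639,0.3401,0.7330)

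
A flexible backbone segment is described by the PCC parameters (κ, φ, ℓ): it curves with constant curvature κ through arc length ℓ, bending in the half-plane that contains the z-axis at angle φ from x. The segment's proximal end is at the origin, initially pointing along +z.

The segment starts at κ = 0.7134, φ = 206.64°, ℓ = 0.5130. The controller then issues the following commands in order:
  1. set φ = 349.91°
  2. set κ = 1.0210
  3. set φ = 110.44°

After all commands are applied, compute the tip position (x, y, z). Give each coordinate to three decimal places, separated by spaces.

-0.046 0.123 0.490

initial: κ=0.7134, φ=206.64°, ℓ=0.5130
cmd 1: set φ=349.91° → (κ,φ,ℓ)=(0.7134,349.91°,0.5130) → tip=(0.0914,-0.0163,0.5016)
cmd 2: set κ=1.0210 → (κ,φ,ℓ)=(1.0210,349.91°,0.5130) → tip=(0.1293,-0.0230,0.4899)
cmd 3: set φ=110.44° → (κ,φ,ℓ)=(1.0210,110.44°,0.5130) → tip=(-0.0459,0.1230,0.4899)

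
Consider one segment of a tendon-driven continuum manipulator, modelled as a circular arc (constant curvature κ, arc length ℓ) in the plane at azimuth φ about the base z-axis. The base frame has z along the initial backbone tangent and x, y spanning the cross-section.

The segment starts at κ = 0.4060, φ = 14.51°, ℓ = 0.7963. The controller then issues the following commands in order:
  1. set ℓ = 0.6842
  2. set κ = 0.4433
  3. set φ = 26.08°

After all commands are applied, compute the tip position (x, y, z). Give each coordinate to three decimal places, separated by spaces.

0.092 0.045 0.674

initial: κ=0.4060, φ=14.51°, ℓ=0.7963
cmd 1: set ℓ=0.6842 → (κ,φ,ℓ)=(0.4060,14.51°,0.6842) → tip=(0.0914,0.0237,0.6754)
cmd 2: set κ=0.4433 → (κ,φ,ℓ)=(0.4433,14.51°,0.6842) → tip=(0.0997,0.0258,0.6738)
cmd 3: set φ=26.08° → (κ,φ,ℓ)=(0.4433,26.08°,0.6842) → tip=(0.0925,0.0453,0.6738)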